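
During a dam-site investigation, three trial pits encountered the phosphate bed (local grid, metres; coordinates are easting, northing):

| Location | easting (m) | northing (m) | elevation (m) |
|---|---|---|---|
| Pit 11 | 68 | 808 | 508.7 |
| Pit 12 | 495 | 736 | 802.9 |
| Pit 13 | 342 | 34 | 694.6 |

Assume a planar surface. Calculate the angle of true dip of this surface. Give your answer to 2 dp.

34.59°

Let the plane be z = a·easting + b·northing + c.
Pit 12−Pit 11: 427a − 72b = 294.2;  Pit 13−Pit 11: 274a − 774b = 185.9.
Solving gives a = 0.68966, b = 0.00396.
Gradient magnitude |∇z| = √(a² + b²) = √(0.47563 + 0.00002) = 0.68967.
True dip = arctan(0.68967) = 34.59°, dipping toward W (azimuth ≈ 270°).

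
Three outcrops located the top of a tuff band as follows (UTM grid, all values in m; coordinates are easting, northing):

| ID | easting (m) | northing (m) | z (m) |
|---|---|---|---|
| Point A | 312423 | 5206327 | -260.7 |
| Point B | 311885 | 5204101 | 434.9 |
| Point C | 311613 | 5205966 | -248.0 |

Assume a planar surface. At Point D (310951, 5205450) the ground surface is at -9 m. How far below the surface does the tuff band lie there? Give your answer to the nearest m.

Let the plane be z = a·easting + b·northing + c.
Point B−Point A: −538a − 2226b = 695.6;  Point C−Point A: −810a − 361b = 12.7.
Solving gives a = 0.13851043, b = −0.34596523.
Then c = -260.7 − a·312423 − b·5206327 = 1757673.60.
At (310951, 5205450): z_contact = 43070.0 − 1800904.7 + 1757673.60 = -161.2 m.
Depth below ground = -9 − (-161.2) = 152 m.

152 m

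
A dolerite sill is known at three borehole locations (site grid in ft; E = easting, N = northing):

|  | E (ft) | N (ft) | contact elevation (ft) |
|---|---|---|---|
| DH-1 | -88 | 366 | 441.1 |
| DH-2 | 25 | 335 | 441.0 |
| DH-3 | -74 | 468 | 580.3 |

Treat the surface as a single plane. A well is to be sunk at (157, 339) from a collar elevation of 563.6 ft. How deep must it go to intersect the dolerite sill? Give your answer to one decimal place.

Two edge vectors: DH-1→DH-2 = (113, -31, -0.1), DH-1→DH-3 = (14, 102, 139.2).
Normal n = (DH-1→DH-2) × (DH-1→DH-3) = (-4305, -15731, 11960).
So ∂z/∂E = −n_x/n_z = 0.35995 and ∂z/∂N = −n_y/n_z = 1.31530.
Intercept c from DH-1: 441.1 + 31.68 − 481.40 = −8.62.
At (157, 339): z_contact = 56.51 + 445.89 − 8.62 = 493.77 ft.
Depth below ground = 563.6 − 493.77 = 69.8 ft.

69.8 ft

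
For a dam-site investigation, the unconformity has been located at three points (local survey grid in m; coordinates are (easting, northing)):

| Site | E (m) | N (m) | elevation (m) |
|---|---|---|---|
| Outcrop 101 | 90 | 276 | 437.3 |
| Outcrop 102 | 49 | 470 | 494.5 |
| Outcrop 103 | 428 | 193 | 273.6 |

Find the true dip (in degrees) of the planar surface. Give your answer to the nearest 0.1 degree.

Two edge vectors: Outcrop 101→Outcrop 102 = (-41, 194, 57.2), Outcrop 101→Outcrop 103 = (338, -83, -163.7).
Normal n = (Outcrop 101→Outcrop 102) × (Outcrop 101→Outcrop 103) = (-27010.2, 12621.9, -62169).
So ∂z/∂E = −n_x/n_z = −0.43446 and ∂z/∂N = −n_y/n_z = 0.20303.
Gradient magnitude |∇z| = √(a² + b²) = √(0.18876 + 0.04122) = 0.47956.
True dip = arctan(0.47956) = 25.6°, dipping toward ESE (azimuth ≈ 115°).

25.6°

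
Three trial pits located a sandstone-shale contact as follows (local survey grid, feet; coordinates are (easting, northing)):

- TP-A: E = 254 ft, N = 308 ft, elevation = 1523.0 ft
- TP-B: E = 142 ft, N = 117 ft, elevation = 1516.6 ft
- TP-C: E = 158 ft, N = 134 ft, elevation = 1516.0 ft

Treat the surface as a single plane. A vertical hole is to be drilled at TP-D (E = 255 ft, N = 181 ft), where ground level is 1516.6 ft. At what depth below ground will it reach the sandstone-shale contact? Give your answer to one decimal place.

12.5 ft

Two edge vectors: TP-A→TP-B = (-112, -191, -6.4), TP-A→TP-C = (-96, -174, -7).
Normal n = (TP-A→TP-B) × (TP-A→TP-C) = (223.4, -169.6, 1152).
So ∂z/∂E = −n_x/n_z = −0.19392 and ∂z/∂N = −n_y/n_z = 0.14722.
Intercept c from TP-A: 1523 + 49.26 − 45.34 = 1526.91.
At (255, 181): z_contact = −49.45 + 26.65 + 1526.91 = 1504.11 ft.
Depth below ground = 1516.6 − 1504.11 = 12.5 ft.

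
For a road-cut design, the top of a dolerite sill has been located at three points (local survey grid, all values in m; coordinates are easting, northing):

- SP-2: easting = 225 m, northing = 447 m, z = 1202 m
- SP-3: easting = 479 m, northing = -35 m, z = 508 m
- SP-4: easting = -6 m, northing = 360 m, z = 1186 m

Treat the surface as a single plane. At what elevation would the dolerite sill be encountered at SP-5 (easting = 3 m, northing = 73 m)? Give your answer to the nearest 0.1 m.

Two edge vectors: SP-2→SP-3 = (254, -482, -694), SP-2→SP-4 = (-231, -87, -16).
Normal n = (SP-2→SP-3) × (SP-2→SP-4) = (-52666, 164378, -133440).
So ∂z/∂easting = −n_x/n_z = −0.39468 and ∂z/∂northing = −n_y/n_z = 1.23185.
Intercept c from SP-2: 1202 + 88.80 − 550.64 = 740.17.
At (3, 73): z = −1.2 + 89.9 + 740.17 = 828.9 m.

828.9 m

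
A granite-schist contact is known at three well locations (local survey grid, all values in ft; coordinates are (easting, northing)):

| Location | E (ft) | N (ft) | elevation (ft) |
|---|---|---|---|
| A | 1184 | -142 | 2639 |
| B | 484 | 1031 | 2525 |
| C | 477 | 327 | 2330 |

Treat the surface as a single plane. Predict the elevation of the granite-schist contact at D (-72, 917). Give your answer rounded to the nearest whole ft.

2151 ft

Two edge vectors: A→B = (-700, 1173, -114), A→C = (-707, 469, -309).
Normal n = (A→B) × (A→C) = (-308991, -135702, 501011).
So ∂z/∂E = −n_x/n_z = 0.61673 and ∂z/∂N = −n_y/n_z = 0.27086.
Intercept c from A: 2639 − 730.21 + 38.46 = 1947.25.
At (-72, 917): z = −44.4 + 248.4 + 1947.25 = 2151.2 ft.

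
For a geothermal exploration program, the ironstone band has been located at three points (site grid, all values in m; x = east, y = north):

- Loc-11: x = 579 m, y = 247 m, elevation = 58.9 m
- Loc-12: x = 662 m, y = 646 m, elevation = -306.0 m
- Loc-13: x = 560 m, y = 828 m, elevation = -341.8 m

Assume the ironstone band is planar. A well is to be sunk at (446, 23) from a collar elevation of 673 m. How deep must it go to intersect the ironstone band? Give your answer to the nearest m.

329 m

Two edge vectors: Loc-11→Loc-12 = (83, 399, -364.9), Loc-11→Loc-13 = (-19, 581, -400.7).
Normal n = (Loc-11→Loc-12) × (Loc-11→Loc-13) = (52127.6, 40191.2, 55804).
So ∂z/∂x = −n_x/n_z = −0.93412 and ∂z/∂y = −n_y/n_z = −0.72022.
Intercept c from Loc-11: 58.9 + 540.86 + 177.89 = 777.65.
At (446, 23): z_contact = −416.6 − 16.6 + 777.65 = 344.5 m.
Depth below ground = 673 − 344.5 = 329 m.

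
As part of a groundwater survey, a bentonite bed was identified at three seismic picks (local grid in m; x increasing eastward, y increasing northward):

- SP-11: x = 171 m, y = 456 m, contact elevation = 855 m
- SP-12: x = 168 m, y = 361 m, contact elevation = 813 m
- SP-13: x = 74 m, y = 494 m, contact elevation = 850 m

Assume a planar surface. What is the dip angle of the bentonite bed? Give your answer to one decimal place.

Two edge vectors: SP-11→SP-12 = (-3, -95, -42), SP-11→SP-13 = (-97, 38, -5).
Normal n = (SP-11→SP-12) × (SP-11→SP-13) = (2071, 4059, -9329).
So ∂z/∂x = −n_x/n_z = 0.22200 and ∂z/∂y = −n_y/n_z = 0.43509.
Gradient magnitude |∇z| = √(a² + b²) = √(0.04928 + 0.18931) = 0.48846.
True dip = arctan(0.48846) = 26.0°, dipping toward SSW (azimuth ≈ 207°).

26.0°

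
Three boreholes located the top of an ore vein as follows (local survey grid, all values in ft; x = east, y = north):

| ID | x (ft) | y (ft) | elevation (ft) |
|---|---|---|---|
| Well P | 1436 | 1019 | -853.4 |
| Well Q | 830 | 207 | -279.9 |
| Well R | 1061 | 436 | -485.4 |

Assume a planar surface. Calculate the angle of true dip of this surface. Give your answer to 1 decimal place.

36.7°

Let the plane be z = a·x + b·y + c.
Well Q−Well P: −606a − 812b = 573.5;  Well R−Well P: −375a − 583b = 368.
Solving gives a = −0.72820, b = −0.16282.
Gradient magnitude |∇z| = √(a² + b²) = √(0.53027 + 0.02651) = 0.74618.
True dip = arctan(0.74618) = 36.7°, dipping toward ENE (azimuth ≈ 077°).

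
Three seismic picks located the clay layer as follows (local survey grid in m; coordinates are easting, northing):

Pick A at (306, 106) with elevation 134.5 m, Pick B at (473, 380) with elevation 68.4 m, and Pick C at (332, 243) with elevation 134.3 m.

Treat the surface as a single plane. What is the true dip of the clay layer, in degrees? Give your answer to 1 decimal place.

Two edge vectors: Pick A→Pick B = (167, 274, -66.1), Pick A→Pick C = (26, 137, -0.2).
Normal n = (Pick A→Pick B) × (Pick A→Pick C) = (9000.9, -1685.2, 15755).
So ∂z/∂easting = −n_x/n_z = −0.57130 and ∂z/∂northing = −n_y/n_z = 0.10696.
Gradient magnitude |∇z| = √(a² + b²) = √(0.32639 + 0.01144) = 0.58123.
True dip = arctan(0.58123) = 30.2°, dipping toward E (azimuth ≈ 101°).

30.2°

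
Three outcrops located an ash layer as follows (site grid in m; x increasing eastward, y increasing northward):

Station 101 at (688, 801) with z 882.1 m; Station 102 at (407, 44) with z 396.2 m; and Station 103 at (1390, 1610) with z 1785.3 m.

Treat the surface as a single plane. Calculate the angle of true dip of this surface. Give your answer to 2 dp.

44.94°

Let the plane be z = a·x + b·y + c.
Station 102−Station 101: −281a − 757b = −485.9;  Station 103−Station 101: 702a + 809b = 903.2.
Solving gives a = 0.95575, b = 0.28710.
Gradient magnitude |∇z| = √(a² + b²) = √(0.91346 + 0.08243) = 0.99794.
True dip = arctan(0.99794) = 44.94°, dipping toward WSW (azimuth ≈ 253°).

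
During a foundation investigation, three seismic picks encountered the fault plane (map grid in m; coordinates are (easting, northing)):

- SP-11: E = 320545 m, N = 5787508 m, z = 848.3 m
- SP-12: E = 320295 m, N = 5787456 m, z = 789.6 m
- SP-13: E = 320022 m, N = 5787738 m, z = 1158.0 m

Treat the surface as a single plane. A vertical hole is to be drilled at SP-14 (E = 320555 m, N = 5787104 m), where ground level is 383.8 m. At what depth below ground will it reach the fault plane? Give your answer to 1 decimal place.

Let the plane be z = a·E + b·N + c.
SP-12−SP-11: −250a − 52b = −58.7;  SP-13−SP-11: −523a + 230b = 309.7.
Solving gives a = −0.030738169, b = 1.276625815.
Then c = 848.3 − a·320545 − b·5787508 = −7377780.85.
At (320555, 5787104): z_contact = −9853.27 + 7387966.36 − 7377780.85 = 332.24 m.
Depth below ground = 383.8 − 332.24 = 51.6 m.

51.6 m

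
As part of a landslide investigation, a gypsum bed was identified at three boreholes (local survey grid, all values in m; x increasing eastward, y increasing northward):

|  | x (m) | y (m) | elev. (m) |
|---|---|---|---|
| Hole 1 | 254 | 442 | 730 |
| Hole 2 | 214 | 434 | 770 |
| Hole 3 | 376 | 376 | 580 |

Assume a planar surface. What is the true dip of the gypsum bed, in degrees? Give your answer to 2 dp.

47.89°

Two edge vectors: Hole 1→Hole 2 = (-40, -8, 40), Hole 1→Hole 3 = (122, -66, -150).
Normal n = (Hole 1→Hole 2) × (Hole 1→Hole 3) = (3840, -1120, 3616).
So ∂z/∂x = −n_x/n_z = −1.06195 and ∂z/∂y = −n_y/n_z = 0.30973.
Gradient magnitude |∇z| = √(a² + b²) = √(1.12773 + 0.09594) = 1.10619.
True dip = arctan(1.10619) = 47.89°, dipping toward ESE (azimuth ≈ 106°).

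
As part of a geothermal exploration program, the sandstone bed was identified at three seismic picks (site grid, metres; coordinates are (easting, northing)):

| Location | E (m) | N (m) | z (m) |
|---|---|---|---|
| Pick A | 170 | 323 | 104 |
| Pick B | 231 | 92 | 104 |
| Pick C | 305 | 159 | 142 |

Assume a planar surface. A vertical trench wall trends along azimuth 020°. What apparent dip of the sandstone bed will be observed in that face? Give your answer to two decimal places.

Two edge vectors: Pick A→Pick B = (61, -231, 0), Pick A→Pick C = (135, -164, 38).
Normal n = (Pick A→Pick B) × (Pick A→Pick C) = (-8778, -2318, 21181).
So ∂z/∂E = −n_x/n_z = 0.41443 and ∂z/∂N = −n_y/n_z = 0.10944.
Unit vector along 020° is (sin 20°, cos 20°) = (0.3420, 0.9397).
Slope in that direction = a·(0.3420) + b·(0.9397) = 0.24458.
Apparent dip = arctan|0.24458| = 13.74° (true dip is 23.2°, so apparent ≤ true as expected).

13.74°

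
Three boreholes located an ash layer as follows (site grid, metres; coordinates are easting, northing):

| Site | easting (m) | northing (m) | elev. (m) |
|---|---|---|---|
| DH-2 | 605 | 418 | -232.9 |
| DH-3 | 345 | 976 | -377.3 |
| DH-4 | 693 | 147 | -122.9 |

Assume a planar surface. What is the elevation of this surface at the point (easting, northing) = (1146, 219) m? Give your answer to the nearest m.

-648 m

Let the plane be z = a·easting + b·northing + c.
DH-3−DH-2: −260a + 558b = −144.4;  DH-4−DH-2: 88a − 271b = 110.
Solving gives a = −1.04175, b = −0.74418.
Then c = -232.9 − a·605 − b·418 = 708.43.
At (1146, 219): z = −1193.8 − 163.0 + 708.43 = -648.4 m.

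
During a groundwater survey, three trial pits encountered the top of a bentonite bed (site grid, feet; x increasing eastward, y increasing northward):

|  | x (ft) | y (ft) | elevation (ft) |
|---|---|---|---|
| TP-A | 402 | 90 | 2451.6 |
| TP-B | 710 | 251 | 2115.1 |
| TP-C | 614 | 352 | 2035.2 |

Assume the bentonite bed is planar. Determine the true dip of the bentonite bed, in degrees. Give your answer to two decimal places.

Let the plane be z = a·x + b·y + c.
TP-B−TP-A: 308a + 161b = −336.5;  TP-C−TP-A: 212a + 262b = −416.4.
Solving gives a = −0.45363, b = −1.22226.
Gradient magnitude |∇z| = √(a² + b²) = √(0.20578 + 1.49391) = 1.30372.
True dip = arctan(1.30372) = 52.51°, dipping toward NNE (azimuth ≈ 020°).

52.51°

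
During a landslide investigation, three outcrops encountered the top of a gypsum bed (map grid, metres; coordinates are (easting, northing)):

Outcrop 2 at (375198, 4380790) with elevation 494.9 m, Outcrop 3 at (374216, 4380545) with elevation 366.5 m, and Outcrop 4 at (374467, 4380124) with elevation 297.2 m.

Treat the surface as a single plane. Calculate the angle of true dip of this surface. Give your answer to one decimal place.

12.7°

Two edge vectors: Outcrop 2→Outcrop 3 = (-982, -245, -128.4), Outcrop 2→Outcrop 4 = (-731, -666, -197.7).
Normal n = (Outcrop 2→Outcrop 3) × (Outcrop 2→Outcrop 4) = (-37077.9, -100281, 474917).
So ∂z/∂E = −n_x/n_z = 0.07807 and ∂z/∂N = −n_y/n_z = 0.21115.
Gradient magnitude |∇z| = √(a² + b²) = √(0.00610 + 0.04459) = 0.22513.
True dip = arctan(0.22513) = 12.7°, dipping toward SSW (azimuth ≈ 200°).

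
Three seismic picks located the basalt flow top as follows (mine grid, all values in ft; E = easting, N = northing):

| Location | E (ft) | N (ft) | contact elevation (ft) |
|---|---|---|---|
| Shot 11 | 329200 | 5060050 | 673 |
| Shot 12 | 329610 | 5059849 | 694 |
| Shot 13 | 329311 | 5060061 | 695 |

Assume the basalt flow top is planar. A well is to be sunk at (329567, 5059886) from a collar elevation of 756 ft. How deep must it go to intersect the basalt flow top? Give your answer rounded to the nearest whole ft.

60 ft

Two edge vectors: Shot 11→Shot 12 = (410, -201, 21), Shot 11→Shot 13 = (111, 11, 22).
Normal n = (Shot 11→Shot 12) × (Shot 11→Shot 13) = (-4653, -6689, 26821).
So ∂z/∂E = −n_x/n_z = 0.17348346 and ∂z/∂N = −n_y/n_z = 0.24939413.
Intercept c from Shot 11: 673 − 57110.76 − 1261946.77 = −1318384.53.
At (329567, 5059886): z_contact = 57174.4 + 1261905.9 − 1318384.53 = 695.8 ft.
Depth below ground = 756 − 695.8 = 60 ft.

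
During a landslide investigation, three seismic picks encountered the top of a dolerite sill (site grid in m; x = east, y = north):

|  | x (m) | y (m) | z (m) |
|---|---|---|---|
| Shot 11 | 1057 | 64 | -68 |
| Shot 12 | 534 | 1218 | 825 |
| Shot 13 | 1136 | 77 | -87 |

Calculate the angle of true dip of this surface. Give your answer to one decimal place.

35.3°

Two edge vectors: Shot 11→Shot 12 = (-523, 1154, 893), Shot 11→Shot 13 = (79, 13, -19).
Normal n = (Shot 11→Shot 12) × (Shot 11→Shot 13) = (-33535, 60610, -97965).
So ∂z/∂x = −n_x/n_z = −0.34232 and ∂z/∂y = −n_y/n_z = 0.61869.
Gradient magnitude |∇z| = √(a² + b²) = √(0.11718 + 0.38278) = 0.70708.
True dip = arctan(0.70708) = 35.3°, dipping toward SSE (azimuth ≈ 151°).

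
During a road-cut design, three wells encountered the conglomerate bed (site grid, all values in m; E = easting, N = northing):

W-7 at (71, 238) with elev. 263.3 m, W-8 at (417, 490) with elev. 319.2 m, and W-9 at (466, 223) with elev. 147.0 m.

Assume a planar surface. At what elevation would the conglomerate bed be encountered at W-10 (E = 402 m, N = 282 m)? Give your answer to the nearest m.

Let the plane be z = a·E + b·N + c.
W-8−W-7: 346a + 252b = 55.9;  W-9−W-7: 395a − 15b = −116.3.
Solving gives a = −0.27183, b = 0.59506.
Then c = 263.3 − a·71 − b·238 = 140.98.
At (402, 282): z = −109.3 + 167.8 + 140.98 = 199.5 m.

200 m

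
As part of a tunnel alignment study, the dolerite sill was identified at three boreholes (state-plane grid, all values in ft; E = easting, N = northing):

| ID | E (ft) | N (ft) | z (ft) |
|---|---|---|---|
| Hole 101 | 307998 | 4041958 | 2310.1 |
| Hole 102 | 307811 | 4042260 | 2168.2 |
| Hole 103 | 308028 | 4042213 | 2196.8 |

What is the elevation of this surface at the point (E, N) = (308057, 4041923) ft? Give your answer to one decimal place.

2327.8 ft

Two edge vectors: Hole 101→Hole 102 = (-187, 302, -141.9), Hole 101→Hole 103 = (30, 255, -113.3).
Normal n = (Hole 101→Hole 102) × (Hole 101→Hole 103) = (1967.9, -25444.1, -56745).
So ∂z/∂E = −n_x/n_z = 0.034679707 and ∂z/∂N = −n_y/n_z = −0.448393691.
Intercept c from Hole 101: 2310.1 − 10681.28 + 1812388.47 = 1804017.29.
At (308057, 4041923): z = 10683.3 − 1812372.8 + 1804017.29 = 2327.8 ft.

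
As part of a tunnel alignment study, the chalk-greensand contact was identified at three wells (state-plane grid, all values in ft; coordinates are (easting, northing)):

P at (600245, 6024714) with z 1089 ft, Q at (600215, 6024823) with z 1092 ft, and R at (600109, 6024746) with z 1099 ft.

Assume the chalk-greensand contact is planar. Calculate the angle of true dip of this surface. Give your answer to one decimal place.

4.1°

Let the plane be z = a·E + b·N + c.
Q−P: −30a + 109b = 3;  R−P: −136a + 32b = 10.
Solving gives a = −0.07170, b = 0.00779.
Gradient magnitude |∇z| = √(a² + b²) = √(0.00514 + 0.00006) = 0.07212.
True dip = arctan(0.07212) = 4.1°, dipping toward E (azimuth ≈ 096°).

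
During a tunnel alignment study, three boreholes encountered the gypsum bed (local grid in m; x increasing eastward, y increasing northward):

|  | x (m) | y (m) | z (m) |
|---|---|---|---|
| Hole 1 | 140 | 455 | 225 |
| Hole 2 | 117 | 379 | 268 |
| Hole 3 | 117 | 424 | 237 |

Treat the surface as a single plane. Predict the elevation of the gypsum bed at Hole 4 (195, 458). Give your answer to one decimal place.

Let the plane be z = a·x + b·y + c.
Hole 2−Hole 1: −23a − 76b = 43;  Hole 3−Hole 1: −23a − 31b = 12.
Solving gives a = 0.40676, b = −0.68889.
Then c = 225 − a·140 − b·455 = 481.50.
At (195, 458): z = 79.3 − 315.5 + 481.50 = 245.3 m.

245.3 m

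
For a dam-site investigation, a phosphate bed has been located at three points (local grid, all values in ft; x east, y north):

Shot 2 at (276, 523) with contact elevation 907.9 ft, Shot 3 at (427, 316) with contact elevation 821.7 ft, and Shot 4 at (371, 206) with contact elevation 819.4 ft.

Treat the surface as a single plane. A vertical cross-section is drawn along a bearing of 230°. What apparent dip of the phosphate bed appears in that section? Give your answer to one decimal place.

7.2°

Two edge vectors: Shot 2→Shot 3 = (151, -207, -86.2), Shot 2→Shot 4 = (95, -317, -88.5).
Normal n = (Shot 2→Shot 3) × (Shot 2→Shot 4) = (-9005.9, 5174.5, -28202).
So ∂z/∂x = −n_x/n_z = −0.31934 and ∂z/∂y = −n_y/n_z = 0.18348.
Unit vector along 230° is (sin 230°, cos 230°) = (-0.7660, -0.6428).
Slope in that direction = a·(-0.7660) + b·(-0.6428) = 0.12669.
Apparent dip = arctan|0.12669| = 7.2° (true dip is 20.2°, so apparent ≤ true as expected).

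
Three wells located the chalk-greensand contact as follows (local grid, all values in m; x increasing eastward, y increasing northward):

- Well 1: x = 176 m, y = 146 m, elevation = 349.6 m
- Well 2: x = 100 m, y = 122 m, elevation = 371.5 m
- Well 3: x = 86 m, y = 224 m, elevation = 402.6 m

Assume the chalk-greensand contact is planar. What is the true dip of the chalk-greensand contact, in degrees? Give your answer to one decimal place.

Let the plane be z = a·x + b·y + c.
Well 2−Well 1: −76a − 24b = 21.9;  Well 3−Well 1: −90a + 78b = 53.
Solving gives a = −0.36847, b = 0.25433.
Gradient magnitude |∇z| = √(a² + b²) = √(0.13577 + 0.06468) = 0.44772.
True dip = arctan(0.44772) = 24.1°, dipping toward SE (azimuth ≈ 125°).

24.1°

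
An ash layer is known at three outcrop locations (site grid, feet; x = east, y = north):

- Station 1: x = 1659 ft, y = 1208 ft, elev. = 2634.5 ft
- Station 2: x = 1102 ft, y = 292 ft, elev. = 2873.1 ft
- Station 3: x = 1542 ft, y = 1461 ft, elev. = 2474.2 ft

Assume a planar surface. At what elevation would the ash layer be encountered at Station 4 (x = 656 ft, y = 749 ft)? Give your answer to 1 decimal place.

2501.8 ft

Two edge vectors: Station 1→Station 2 = (-557, -916, 238.6), Station 1→Station 3 = (-117, 253, -160.3).
Normal n = (Station 1→Station 2) × (Station 1→Station 3) = (86469, -117203.3, -248093).
So ∂z/∂x = −n_x/n_z = 0.348535 and ∂z/∂y = −n_y/n_z = −0.472417.
Intercept c from Station 1: 2634.5 − 578.22 + 570.68 = 2626.96.
At (656, 749): z = 228.6 − 353.8 + 2626.96 = 2501.8 ft.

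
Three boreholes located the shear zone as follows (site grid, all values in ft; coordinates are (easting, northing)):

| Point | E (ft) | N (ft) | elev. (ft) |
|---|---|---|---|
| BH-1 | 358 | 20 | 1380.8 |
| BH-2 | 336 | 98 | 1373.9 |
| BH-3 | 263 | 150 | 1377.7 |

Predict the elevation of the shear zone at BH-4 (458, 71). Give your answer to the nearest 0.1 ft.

1359.8 ft

Let the plane be z = a·E + b·N + c.
BH-2−BH-1: −22a + 78b = −6.9;  BH-3−BH-1: −95a + 130b = −3.1.
Solving gives a = −0.14400, b = −0.12908.
Then c = 1380.8 − a·358 − b·20 = 1434.93.
At (458, 71): z = −66.0 − 9.2 + 1434.93 = 1359.8 ft.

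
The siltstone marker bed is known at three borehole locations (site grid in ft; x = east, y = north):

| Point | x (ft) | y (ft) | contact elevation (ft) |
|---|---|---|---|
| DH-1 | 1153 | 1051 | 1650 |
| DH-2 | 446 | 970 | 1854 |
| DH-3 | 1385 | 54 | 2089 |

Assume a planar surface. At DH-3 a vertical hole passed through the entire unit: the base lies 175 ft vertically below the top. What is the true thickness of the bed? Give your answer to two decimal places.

Two edge vectors: DH-1→DH-2 = (-707, -81, 204), DH-1→DH-3 = (232, -997, 439).
Normal n = (DH-1→DH-2) × (DH-1→DH-3) = (167829, 357701, 723671).
So ∂z/∂x = −n_x/n_z = −0.23191 and ∂z/∂y = −n_y/n_z = −0.49429.
|∇z| = √(a²+b²) = 0.54599, so dip δ = arctan(0.54599) = 28.63°.
True thickness = vertical thickness × cos δ = 175 × cos 28.63° = 153.60 ft.

153.60 ft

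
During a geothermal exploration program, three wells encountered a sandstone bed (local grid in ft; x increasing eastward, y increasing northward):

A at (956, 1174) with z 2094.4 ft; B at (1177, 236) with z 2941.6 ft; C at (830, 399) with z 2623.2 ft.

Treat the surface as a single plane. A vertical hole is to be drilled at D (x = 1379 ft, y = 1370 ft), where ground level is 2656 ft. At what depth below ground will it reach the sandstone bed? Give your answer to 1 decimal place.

Two edge vectors: A→B = (221, -938, 847.2), A→C = (-126, -775, 528.8).
Normal n = (A→B) × (A→C) = (160565.6, -223612, -289463).
So ∂z/∂x = −n_x/n_z = 0.554702 and ∂z/∂y = −n_y/n_z = −0.772506.
Intercept c from A: 2094.4 − 530.29 + 906.92 = 2471.03.
At (1379, 1370): z_contact = 764.93 − 1058.33 + 2471.03 = 2177.63 ft.
Depth below ground = 2656 − 2177.63 = 478.4 ft.

478.4 ft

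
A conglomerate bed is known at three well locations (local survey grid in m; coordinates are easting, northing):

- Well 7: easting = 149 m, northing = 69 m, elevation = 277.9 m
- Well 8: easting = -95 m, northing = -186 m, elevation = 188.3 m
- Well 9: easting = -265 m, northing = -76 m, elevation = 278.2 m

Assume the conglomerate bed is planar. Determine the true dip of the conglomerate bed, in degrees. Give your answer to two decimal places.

Two edge vectors: Well 7→Well 8 = (-244, -255, -89.6), Well 7→Well 9 = (-414, -145, 0.3).
Normal n = (Well 7→Well 8) × (Well 7→Well 9) = (-13068.5, 37167.6, -70190).
So ∂z/∂easting = −n_x/n_z = −0.18619 and ∂z/∂northing = −n_y/n_z = 0.52953.
Gradient magnitude |∇z| = √(a² + b²) = √(0.03467 + 0.28040) = 0.56131.
True dip = arctan(0.56131) = 29.31°, dipping toward SSE (azimuth ≈ 161°).

29.31°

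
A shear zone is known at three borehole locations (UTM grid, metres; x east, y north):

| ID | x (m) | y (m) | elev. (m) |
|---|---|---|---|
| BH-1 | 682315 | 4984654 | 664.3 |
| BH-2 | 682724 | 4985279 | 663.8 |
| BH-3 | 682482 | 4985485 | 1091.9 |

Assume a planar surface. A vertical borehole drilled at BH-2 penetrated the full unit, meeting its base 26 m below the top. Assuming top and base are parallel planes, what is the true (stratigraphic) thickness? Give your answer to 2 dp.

Let the plane be z = a·x + b·y + c.
BH-2−BH-1: 409a + 625b = −0.5;  BH-3−BH-1: 167a + 831b = 427.6.
Solving gives a = −1.13656, b = 0.74297.
|∇z| = √(a²+b²) = 1.35786, so dip δ = arctan(1.35786) = 53.63°.
True thickness = vertical thickness × cos δ = 26 × cos 53.63° = 15.42 m.

15.42 m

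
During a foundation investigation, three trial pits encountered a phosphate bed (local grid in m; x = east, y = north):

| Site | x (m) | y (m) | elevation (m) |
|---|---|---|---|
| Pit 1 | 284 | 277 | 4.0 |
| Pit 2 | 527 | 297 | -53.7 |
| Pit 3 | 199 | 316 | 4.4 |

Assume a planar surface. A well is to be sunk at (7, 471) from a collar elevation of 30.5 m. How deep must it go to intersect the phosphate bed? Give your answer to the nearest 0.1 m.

Two edge vectors: Pit 1→Pit 2 = (243, 20, -57.7), Pit 1→Pit 3 = (-85, 39, 0.4).
Normal n = (Pit 1→Pit 2) × (Pit 1→Pit 3) = (2258.3, 4807.3, 11177).
So ∂z/∂x = −n_x/n_z = −0.20205 and ∂z/∂y = −n_y/n_z = −0.43011.
Intercept c from Pit 1: 4 + 57.38 + 119.14 = 180.52.
At (7, 471): z_contact = −1.41 − 202.58 + 180.52 = -23.47 m.
Depth below ground = 30.5 − (-23.47) = 54.0 m.

54.0 m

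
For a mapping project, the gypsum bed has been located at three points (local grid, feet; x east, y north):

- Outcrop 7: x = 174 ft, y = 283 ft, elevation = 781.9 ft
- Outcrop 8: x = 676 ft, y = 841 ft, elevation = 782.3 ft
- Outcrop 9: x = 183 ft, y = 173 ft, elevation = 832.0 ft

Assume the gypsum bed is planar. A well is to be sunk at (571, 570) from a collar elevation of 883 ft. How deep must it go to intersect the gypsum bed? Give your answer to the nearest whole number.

Two edge vectors: Outcrop 7→Outcrop 8 = (502, 558, 0.4), Outcrop 7→Outcrop 9 = (9, -110, 50.1).
Normal n = (Outcrop 7→Outcrop 8) × (Outcrop 7→Outcrop 9) = (27999.8, -25146.6, -60242).
So ∂z/∂x = −n_x/n_z = 0.46479 and ∂z/∂y = −n_y/n_z = −0.41743.
Intercept c from Outcrop 7: 781.9 − 80.87 + 118.13 = 819.16.
At (571, 570): z_contact = 265.4 − 237.9 + 819.16 = 846.6 ft.
Depth below ground = 883 − 846.6 = 36 ft.

36 ft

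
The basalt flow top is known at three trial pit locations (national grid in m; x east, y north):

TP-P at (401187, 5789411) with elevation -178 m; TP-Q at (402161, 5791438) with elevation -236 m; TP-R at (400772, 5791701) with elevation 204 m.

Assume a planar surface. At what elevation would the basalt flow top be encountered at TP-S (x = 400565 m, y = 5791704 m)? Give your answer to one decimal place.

Two edge vectors: TP-P→TP-Q = (974, 2027, -58), TP-P→TP-R = (-415, 2290, 382).
Normal n = (TP-P→TP-Q) × (TP-P→TP-R) = (907134, -347998, 3071665).
So ∂z/∂x = −n_x/n_z = −0.295323220 and ∂z/∂y = −n_y/n_z = 0.113292953.
Intercept c from TP-P: -178 + 118479.84 − 655899.47 = −537597.63.
At (400565, 5791704): z = −118296.1 + 656159.3 − 537597.63 = 265.5 m.

265.5 m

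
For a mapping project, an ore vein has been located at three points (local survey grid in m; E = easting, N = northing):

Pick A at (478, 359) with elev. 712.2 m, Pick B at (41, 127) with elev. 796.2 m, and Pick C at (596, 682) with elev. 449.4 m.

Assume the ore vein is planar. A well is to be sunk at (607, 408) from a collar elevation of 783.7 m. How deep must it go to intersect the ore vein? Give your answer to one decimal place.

78.3 m

Two edge vectors: Pick A→Pick B = (-437, -232, 84), Pick A→Pick C = (118, 323, -262.8).
Normal n = (Pick A→Pick B) × (Pick A→Pick C) = (33837.6, -104931.6, -113775).
So ∂z/∂E = −n_x/n_z = 0.29741 and ∂z/∂N = −n_y/n_z = −0.92227.
Intercept c from Pick A: 712.2 − 142.16 + 331.10 = 901.13.
At (607, 408): z_contact = 180.53 − 376.29 + 901.13 = 705.37 m.
Depth below ground = 783.7 − 705.37 = 78.3 m.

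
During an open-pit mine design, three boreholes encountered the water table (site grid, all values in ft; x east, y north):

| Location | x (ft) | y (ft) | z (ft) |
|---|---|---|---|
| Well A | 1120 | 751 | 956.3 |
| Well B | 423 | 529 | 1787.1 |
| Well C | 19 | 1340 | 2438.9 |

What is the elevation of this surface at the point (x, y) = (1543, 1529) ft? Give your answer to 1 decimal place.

Two edge vectors: Well A→Well B = (-697, -222, 830.8), Well A→Well C = (-1101, 589, 1482.6).
Normal n = (Well A→Well B) × (Well A→Well C) = (-818478.4, 118661.4, -654955).
So ∂z/∂x = −n_x/n_z = −1.249671 and ∂z/∂y = −n_y/n_z = 0.181175.
Intercept c from Well A: 956.3 + 1399.63 − 136.06 = 2219.87.
At (1543, 1529): z = −1928.2 + 277.0 + 2219.87 = 568.6 ft.

568.6 ft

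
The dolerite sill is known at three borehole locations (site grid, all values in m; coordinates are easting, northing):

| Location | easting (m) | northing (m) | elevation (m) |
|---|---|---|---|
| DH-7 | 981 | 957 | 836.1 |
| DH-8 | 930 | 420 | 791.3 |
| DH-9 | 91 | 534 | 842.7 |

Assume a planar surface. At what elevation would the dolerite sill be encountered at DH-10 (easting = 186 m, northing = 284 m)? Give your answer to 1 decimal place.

Two edge vectors: DH-7→DH-8 = (-51, -537, -44.8), DH-7→DH-9 = (-890, -423, 6.6).
Normal n = (DH-7→DH-8) × (DH-7→DH-9) = (-22494.6, 40208.6, -456357).
So ∂z/∂easting = −n_x/n_z = −0.04929 and ∂z/∂northing = −n_y/n_z = 0.08811.
Intercept c from DH-7: 836.1 + 48.36 − 84.32 = 800.14.
At (186, 284): z = −9.2 + 25.0 + 800.14 = 816.0 m.

816.0 m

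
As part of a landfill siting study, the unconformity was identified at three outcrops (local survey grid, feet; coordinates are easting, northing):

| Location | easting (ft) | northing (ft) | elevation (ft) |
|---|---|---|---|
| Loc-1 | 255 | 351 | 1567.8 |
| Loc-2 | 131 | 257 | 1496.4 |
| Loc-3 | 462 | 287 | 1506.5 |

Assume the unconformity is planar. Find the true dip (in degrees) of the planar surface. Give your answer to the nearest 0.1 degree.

Let the plane be z = a·easting + b·northing + c.
Loc-2−Loc-1: −124a − 94b = −71.4;  Loc-3−Loc-1: 207a − 64b = −61.3.
Solving gives a = −0.04354, b = 0.81700.
Gradient magnitude |∇z| = √(a² + b²) = √(0.00190 + 0.66750) = 0.81816.
True dip = arctan(0.81816) = 39.3°, dipping toward S (azimuth ≈ 177°).

39.3°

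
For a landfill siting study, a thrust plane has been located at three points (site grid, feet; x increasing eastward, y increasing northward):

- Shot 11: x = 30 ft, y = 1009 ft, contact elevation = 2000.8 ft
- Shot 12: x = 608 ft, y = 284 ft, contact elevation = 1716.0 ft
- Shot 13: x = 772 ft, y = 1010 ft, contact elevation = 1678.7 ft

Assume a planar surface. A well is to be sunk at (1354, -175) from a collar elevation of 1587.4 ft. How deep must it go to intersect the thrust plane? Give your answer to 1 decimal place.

Let the plane be z = a·x + b·y + c.
Shot 12−Shot 11: 578a − 725b = −284.8;  Shot 13−Shot 11: 742a + 1b = −322.1.
Solving gives a = −0.434160, b = 0.046697.
Then c = 2000.8 − a·30 − b·1009 = 1966.71.
At (1354, -175): z_contact = −587.85 − 8.17 + 1966.71 = 1370.68 ft.
Depth below ground = 1587.4 − 1370.68 = 216.7 ft.

216.7 ft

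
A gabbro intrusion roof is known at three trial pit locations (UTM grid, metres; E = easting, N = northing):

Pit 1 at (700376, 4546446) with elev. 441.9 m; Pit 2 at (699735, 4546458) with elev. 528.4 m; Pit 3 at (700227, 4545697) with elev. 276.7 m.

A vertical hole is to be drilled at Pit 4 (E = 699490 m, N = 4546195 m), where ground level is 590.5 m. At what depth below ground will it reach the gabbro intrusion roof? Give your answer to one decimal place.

Two edge vectors: Pit 1→Pit 2 = (-641, 12, 86.5), Pit 1→Pit 3 = (-149, -749, -165.2).
Normal n = (Pit 1→Pit 2) × (Pit 1→Pit 3) = (62806.1, -118781.7, 481897).
So ∂z/∂E = −n_x/n_z = −0.130330963 and ∂z/∂N = −n_y/n_z = 0.246487735.
Intercept c from Pit 1: 441.9 + 91280.68 − 1120643.18 = −1028920.60.
At (699490, 4546195): z_contact = −91165.21 + 1120581.31 − 1028920.60 = 495.50 m.
Depth below ground = 590.5 − 495.50 = 95.0 m.

95.0 m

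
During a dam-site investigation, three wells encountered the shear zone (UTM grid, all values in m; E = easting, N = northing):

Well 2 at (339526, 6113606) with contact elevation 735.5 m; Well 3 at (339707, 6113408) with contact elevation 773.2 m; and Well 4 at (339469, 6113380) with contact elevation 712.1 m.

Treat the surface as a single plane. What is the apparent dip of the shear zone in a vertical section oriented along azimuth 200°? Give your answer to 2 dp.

Let the plane be z = a·E + b·N + c.
Well 3−Well 2: 181a − 198b = 37.7;  Well 4−Well 2: −57a − 226b = −23.4.
Solving gives a = 0.25202, b = 0.03998.
Unit vector along 200° is (sin 200°, cos 200°) = (-0.3420, -0.9397).
Slope in that direction = a·(-0.3420) + b·(-0.9397) = −0.12376.
Apparent dip = arctan|0.12376| = 7.06° (true dip is 14.3°, so apparent ≤ true as expected).

7.06°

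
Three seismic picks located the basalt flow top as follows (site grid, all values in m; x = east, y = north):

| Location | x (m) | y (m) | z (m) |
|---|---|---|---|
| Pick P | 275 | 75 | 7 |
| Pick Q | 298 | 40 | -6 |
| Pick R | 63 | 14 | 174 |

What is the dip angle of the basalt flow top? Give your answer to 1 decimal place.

Two edge vectors: Pick P→Pick Q = (23, -35, -13), Pick P→Pick R = (-212, -61, 167).
Normal n = (Pick P→Pick Q) × (Pick P→Pick R) = (-6638, -1085, -8823).
So ∂z/∂x = −n_x/n_z = −0.75235 and ∂z/∂y = −n_y/n_z = −0.12297.
Gradient magnitude |∇z| = √(a² + b²) = √(0.56603 + 0.01512) = 0.76234.
True dip = arctan(0.76234) = 37.3°, dipping toward E (azimuth ≈ 081°).

37.3°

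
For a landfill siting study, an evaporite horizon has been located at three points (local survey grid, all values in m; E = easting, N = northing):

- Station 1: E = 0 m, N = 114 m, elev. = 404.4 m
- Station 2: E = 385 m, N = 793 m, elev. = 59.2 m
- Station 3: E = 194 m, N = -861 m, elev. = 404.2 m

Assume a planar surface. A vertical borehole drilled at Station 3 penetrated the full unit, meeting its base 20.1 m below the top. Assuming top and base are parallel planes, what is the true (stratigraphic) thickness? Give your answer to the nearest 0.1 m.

Two edge vectors: Station 1→Station 2 = (385, 679, -345.2), Station 1→Station 3 = (194, -975, -0.2).
Normal n = (Station 1→Station 2) × (Station 1→Station 3) = (-336705.8, -66891.8, -507101).
So ∂z/∂E = −n_x/n_z = −0.66398 and ∂z/∂N = −n_y/n_z = −0.13191.
|∇z| = √(a²+b²) = 0.67696, so dip δ = arctan(0.67696) = 34.10°.
True thickness = vertical thickness × cos δ = 20.1 × cos 34.10° = 16.6 m.

16.6 m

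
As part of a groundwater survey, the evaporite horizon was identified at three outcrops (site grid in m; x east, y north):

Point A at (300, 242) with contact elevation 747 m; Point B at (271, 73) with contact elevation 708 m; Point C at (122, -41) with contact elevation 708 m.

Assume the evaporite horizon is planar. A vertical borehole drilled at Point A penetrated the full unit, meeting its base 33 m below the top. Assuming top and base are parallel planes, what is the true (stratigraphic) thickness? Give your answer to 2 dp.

Let the plane be z = a·x + b·y + c.
Point B−Point A: −29a − 169b = −39;  Point C−Point A: −178a − 283b = −39.
Solving gives a = −0.20325, b = 0.26565.
|∇z| = √(a²+b²) = 0.33448, so dip δ = arctan(0.33448) = 18.49°.
True thickness = vertical thickness × cos δ = 33 × cos 18.49° = 31.30 m.

31.30 m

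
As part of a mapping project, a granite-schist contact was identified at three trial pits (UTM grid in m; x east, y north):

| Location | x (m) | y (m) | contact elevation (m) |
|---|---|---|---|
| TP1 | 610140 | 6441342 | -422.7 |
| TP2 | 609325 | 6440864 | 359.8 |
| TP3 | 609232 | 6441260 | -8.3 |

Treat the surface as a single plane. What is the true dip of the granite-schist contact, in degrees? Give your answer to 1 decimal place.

Two edge vectors: TP1→TP2 = (-815, -478, 782.5), TP1→TP3 = (-908, -82, 414.4).
Normal n = (TP1→TP2) × (TP1→TP3) = (-133918.2, -372774, -367194).
So ∂z/∂x = −n_x/n_z = −0.36471 and ∂z/∂y = −n_y/n_z = −1.01520.
Gradient magnitude |∇z| = √(a² + b²) = √(0.13301 + 1.03062) = 1.07872.
True dip = arctan(1.07872) = 47.2°, dipping toward NNE (azimuth ≈ 020°).

47.2°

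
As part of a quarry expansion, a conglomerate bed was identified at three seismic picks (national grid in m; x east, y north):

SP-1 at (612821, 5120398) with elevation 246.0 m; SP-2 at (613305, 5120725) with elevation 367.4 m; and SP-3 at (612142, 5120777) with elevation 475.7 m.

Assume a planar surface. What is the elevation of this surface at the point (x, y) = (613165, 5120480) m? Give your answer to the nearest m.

260 m

Let the plane be z = a·x + b·y + c.
SP-2−SP-1: 484a + 327b = 121.4;  SP-3−SP-1: −679a + 379b = 229.7.
Solving gives a = −0.07177195, b = 0.47748509.
Then c = 246 − a·612821 − b·5120398 = −2400684.32.
At (613165, 5120480): z = −44008.0 + 2444952.8 − 2400684.32 = 260.5 m.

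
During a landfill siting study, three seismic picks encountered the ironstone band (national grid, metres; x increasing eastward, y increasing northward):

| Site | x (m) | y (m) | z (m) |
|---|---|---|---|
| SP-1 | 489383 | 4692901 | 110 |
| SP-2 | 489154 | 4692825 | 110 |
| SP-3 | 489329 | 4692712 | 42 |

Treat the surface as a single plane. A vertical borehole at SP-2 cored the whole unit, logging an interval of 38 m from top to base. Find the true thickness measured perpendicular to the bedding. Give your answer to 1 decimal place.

Let the plane be z = a·x + b·y + c.
SP-2−SP-1: −229a − 76b = 0;  SP-3−SP-1: −54a − 189b = −68.
Solving gives a = −0.13191, b = 0.39748.
|∇z| = √(a²+b²) = 0.41880, so dip δ = arctan(0.41880) = 22.72°.
True thickness = vertical thickness × cos δ = 38 × cos 22.72° = 35.1 m.

35.1 m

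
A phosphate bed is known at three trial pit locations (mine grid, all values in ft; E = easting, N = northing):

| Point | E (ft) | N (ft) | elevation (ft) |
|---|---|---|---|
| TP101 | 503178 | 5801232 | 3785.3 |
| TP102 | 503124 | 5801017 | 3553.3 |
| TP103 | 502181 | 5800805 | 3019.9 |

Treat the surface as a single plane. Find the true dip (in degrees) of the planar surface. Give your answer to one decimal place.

Let the plane be z = a·E + b·N + c.
TP102−TP101: −54a − 215b = −232;  TP103−TP101: −997a − 427b = −765.4.
Solving gives a = 0.34238, b = 0.99308.
Gradient magnitude |∇z| = √(a² + b²) = √(0.11723 + 0.98620) = 1.05044.
True dip = arctan(1.05044) = 46.4°, dipping toward SSW (azimuth ≈ 199°).

46.4°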